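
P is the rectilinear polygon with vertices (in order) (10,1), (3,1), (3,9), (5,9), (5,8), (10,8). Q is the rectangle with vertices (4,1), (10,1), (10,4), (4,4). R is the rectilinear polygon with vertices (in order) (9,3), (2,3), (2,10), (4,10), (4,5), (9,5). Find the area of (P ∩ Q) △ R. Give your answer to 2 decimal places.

32.00

|P ∩ Q| = 18.
|(P ∩ Q) ∩ R| = 5.
|(P ∩ Q) △ R| = 18 + 24 − 10 = 32.00.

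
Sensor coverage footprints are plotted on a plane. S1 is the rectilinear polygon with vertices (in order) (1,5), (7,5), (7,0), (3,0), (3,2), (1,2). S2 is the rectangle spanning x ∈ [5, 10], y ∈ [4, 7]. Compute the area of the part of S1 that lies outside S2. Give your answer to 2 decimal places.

24.00

|S1| = 26, |S1∩S2| = 2.
|S1 ∖ S2| = |S1| − |S1∩S2| = 26 − 2 = 24.00.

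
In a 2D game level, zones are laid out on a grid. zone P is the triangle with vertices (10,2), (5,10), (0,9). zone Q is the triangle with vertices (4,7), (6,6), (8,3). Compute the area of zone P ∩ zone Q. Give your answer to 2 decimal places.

The intersection is the polygon with vertices (6.667,4.333), (4,7), (6,6), (7.5,3.75).
By the shoelace formula its area is 1.83.

1.83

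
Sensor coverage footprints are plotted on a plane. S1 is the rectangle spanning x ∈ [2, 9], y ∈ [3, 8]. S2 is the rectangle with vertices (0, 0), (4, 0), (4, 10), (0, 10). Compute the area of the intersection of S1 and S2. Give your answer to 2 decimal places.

10.00

|S1∩S2|: x∈[2,4], y∈[3,8] → 2·5 = 10.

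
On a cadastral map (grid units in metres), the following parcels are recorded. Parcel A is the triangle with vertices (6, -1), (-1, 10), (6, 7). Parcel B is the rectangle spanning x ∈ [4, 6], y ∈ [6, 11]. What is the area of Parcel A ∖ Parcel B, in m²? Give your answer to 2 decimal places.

25.14

|Parcel A| = 28, |Parcel A∩Parcel B| = 2.8571.
|Parcel A ∖ Parcel B| = |Parcel A| − |Parcel A∩Parcel B| = 28 − 2.8571 = 25.14.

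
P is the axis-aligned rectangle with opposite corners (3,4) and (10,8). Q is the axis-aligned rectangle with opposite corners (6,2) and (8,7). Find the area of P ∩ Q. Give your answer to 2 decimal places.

6.00

|P∩Q|: x∈[6,8], y∈[4,7] → 2·3 = 6.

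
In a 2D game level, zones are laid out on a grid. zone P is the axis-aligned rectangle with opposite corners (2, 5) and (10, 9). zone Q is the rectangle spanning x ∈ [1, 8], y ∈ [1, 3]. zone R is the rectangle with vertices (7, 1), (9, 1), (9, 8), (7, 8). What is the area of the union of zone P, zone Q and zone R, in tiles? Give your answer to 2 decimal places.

52.00

By inclusion–exclusion:
Individual areas: |zone P| = 32, |zone Q| = 14, |zone R| = 14.
|zone P∩zone Q| = 0 (no overlap).
|zone P∩zone R|: x∈[7,9], y∈[5,8] → 2·3 = 6.
|zone Q∩zone R|: x∈[7,8], y∈[1,3] → 1·2 = 2.
|zone P∩zone Q∩zone R| = 0.
|zone P ∪ zone Q ∪ zone R| = 60 − 8 + 0 = 52.00.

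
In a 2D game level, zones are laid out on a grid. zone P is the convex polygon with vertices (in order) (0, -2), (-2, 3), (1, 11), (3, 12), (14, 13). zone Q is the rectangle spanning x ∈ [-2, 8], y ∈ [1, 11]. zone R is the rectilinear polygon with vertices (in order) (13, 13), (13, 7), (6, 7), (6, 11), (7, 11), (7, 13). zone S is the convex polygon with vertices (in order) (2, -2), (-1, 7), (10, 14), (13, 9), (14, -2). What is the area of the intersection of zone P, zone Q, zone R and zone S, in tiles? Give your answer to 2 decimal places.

8.00

The intersection is the polygon with vertices (8,11), (8,7), (6,7), (6,11), (7,11).
By the shoelace formula its area is 8.00.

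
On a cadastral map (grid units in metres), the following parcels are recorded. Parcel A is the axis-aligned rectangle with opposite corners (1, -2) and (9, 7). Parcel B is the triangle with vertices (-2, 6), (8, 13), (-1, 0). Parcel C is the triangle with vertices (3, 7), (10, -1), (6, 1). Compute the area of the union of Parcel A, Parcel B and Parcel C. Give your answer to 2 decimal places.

99.97

By inclusion–exclusion:
Individual areas: |Parcel A| = 72, |Parcel B| = 33.5, |Parcel C| = 9.
|Parcel A∩Parcel B| = 5.8504.
|Parcel A∩Parcel C| = 8.6786.
|Parcel B∩Parcel C| = 0.0718.
|Parcel A∩Parcel B∩Parcel C| = 0.0718.
|Parcel A ∪ Parcel B ∪ Parcel C| = 114.5 − 14.6008 + 0.0718 = 99.97.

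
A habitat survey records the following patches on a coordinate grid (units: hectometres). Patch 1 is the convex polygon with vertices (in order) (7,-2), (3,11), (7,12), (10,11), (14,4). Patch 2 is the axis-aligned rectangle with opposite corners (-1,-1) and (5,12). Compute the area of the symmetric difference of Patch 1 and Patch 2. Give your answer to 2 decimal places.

|Patch 1| = 85.5, |Patch 2| = 78, |Patch 1∩Patch 2| = 7.
|Patch 1 △ Patch 2| = |Patch 1| + |Patch 2| − 2·|Patch 1∩Patch 2| = 85.5 + 78 − 14 = 149.50.

149.50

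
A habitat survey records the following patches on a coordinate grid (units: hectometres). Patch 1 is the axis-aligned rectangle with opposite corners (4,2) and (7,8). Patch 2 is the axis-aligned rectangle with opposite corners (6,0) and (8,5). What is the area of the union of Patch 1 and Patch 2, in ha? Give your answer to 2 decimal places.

By inclusion–exclusion:
Individual areas: |Patch 1| = 18, |Patch 2| = 10.
|Patch 1∩Patch 2|: x∈[6,7], y∈[2,5] → 1·3 = 3.
|Patch 1 ∪ Patch 2| = 28 − 3 = 25.00.

25.00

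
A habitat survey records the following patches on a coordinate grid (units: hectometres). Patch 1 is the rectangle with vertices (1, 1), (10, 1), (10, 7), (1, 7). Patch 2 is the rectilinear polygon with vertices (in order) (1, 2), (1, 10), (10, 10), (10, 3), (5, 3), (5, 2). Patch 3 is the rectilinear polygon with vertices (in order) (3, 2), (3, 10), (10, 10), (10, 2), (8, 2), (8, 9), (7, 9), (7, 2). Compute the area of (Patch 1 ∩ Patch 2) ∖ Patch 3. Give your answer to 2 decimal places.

|Patch 1 ∩ Patch 2| = 40.
|(Patch 1 ∩ Patch 2) ∩ Patch 3| = 26.
|(Patch 1 ∩ Patch 2) ∖ Patch 3| = 40 − 26 = 14.00.

14.00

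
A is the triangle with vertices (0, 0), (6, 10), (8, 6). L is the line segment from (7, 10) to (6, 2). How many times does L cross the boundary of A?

The segment meets the boundary at (6.345,4.759), (6.8,8.4).

2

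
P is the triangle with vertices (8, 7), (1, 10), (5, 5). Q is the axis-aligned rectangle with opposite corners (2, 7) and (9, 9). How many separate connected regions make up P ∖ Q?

2

P ∖ Q splits into 2 disjoint pieces (area 0.7917, area 4.6).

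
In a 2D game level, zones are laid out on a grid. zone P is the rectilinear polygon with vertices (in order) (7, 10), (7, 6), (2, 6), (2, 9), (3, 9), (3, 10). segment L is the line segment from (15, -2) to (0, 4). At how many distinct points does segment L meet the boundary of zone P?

0

The segment lies entirely outside zone P and never meets its boundary.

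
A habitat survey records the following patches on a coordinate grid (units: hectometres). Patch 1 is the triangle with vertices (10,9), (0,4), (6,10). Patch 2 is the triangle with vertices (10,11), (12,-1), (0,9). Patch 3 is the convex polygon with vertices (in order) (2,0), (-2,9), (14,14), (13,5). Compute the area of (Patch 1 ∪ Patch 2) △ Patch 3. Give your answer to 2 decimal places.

83.57

|Patch 1 ∪ Patch 2| = 64.5568.
|(Patch 1 ∪ Patch 2) ∩ Patch 3| = 54.993.
|(Patch 1 ∪ Patch 2) △ Patch 3| = 64.5568 + 129 − 109.986 = 83.57.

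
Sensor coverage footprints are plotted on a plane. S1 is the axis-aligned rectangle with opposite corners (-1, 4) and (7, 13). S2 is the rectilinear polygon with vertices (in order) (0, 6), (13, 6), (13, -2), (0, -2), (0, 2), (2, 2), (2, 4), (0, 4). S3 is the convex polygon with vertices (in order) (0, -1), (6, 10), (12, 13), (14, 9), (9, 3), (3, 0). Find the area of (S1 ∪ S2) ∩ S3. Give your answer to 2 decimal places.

|S1 ∪ S2| = 158.
|(S1 ∪ S2) ∩ S3| = 45.38.

45.38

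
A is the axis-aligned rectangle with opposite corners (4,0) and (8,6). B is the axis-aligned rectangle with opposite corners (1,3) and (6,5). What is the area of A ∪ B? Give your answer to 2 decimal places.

30.00

By inclusion–exclusion:
Individual areas: |A| = 24, |B| = 10.
|A∩B|: x∈[4,6], y∈[3,5] → 2·2 = 4.
|A ∪ B| = 34 − 4 = 30.00.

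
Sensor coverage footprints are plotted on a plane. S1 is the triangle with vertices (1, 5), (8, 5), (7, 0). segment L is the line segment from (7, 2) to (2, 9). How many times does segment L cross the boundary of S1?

1

The segment meets the boundary at (4.857,5).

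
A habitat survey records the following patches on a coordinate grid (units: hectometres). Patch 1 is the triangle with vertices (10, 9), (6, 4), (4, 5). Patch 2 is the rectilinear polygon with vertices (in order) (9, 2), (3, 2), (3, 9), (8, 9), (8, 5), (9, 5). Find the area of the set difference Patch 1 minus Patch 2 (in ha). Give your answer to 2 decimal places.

1.17

|Patch 1| = 7, |Patch 1∩Patch 2| = 5.8333.
|Patch 1 ∖ Patch 2| = |Patch 1| − |Patch 1∩Patch 2| = 7 − 5.8333 = 1.17.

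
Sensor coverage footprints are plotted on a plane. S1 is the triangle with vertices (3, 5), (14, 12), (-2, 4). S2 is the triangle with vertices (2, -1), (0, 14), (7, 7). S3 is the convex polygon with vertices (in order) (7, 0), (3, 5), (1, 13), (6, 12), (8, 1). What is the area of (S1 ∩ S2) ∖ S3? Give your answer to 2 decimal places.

1.98

|S1 ∩ S2| = 6.4781.
|(S1 ∩ S2) ∩ S3| = 4.5.
|(S1 ∩ S2) ∖ S3| = 6.4781 − 4.5 = 1.98.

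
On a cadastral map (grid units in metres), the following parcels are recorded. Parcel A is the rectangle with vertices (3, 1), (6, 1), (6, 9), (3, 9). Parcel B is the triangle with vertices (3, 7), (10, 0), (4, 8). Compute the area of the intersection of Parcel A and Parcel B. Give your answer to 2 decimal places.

The intersection is the polygon with vertices (6,4), (3,7), (4,8), (6,5.333).
By the shoelace formula its area is 4.33.

4.33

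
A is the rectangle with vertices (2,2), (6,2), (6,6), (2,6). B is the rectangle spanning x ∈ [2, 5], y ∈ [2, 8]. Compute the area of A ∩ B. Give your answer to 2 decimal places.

|A∩B|: x∈[2,5], y∈[2,6] → 3·4 = 12.

12.00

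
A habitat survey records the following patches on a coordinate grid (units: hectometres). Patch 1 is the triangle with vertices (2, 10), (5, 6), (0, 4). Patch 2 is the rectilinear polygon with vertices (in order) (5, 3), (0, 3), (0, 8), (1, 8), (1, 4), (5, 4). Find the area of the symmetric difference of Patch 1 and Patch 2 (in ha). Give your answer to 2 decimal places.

|Patch 1| = 13, |Patch 2| = 9, |Patch 1∩Patch 2| = 1.3.
|Patch 1 △ Patch 2| = |Patch 1| + |Patch 2| − 2·|Patch 1∩Patch 2| = 13 + 9 − 2.6 = 19.40.

19.40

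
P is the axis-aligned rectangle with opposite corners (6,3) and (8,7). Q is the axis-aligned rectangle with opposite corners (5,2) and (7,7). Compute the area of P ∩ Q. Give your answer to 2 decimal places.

|P∩Q|: x∈[6,7], y∈[3,7] → 1·4 = 4.

4.00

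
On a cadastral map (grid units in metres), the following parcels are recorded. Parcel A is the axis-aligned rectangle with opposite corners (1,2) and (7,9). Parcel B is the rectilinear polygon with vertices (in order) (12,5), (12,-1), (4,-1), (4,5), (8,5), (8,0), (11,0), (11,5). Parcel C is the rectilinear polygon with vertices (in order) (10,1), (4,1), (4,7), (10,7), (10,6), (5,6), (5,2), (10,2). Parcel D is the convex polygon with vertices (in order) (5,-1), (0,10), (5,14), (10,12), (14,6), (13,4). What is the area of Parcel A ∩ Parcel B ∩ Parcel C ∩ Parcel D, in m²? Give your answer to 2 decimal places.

3.00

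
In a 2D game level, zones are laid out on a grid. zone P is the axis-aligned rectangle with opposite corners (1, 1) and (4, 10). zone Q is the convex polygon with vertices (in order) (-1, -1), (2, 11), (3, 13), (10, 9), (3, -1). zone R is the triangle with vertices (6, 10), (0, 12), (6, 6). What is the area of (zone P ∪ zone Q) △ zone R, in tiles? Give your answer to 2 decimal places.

|zone P ∪ zone Q| = 81.125.
|(zone P ∪ zone Q) ∩ zone R| = 10.7429.
|(zone P ∪ zone Q) △ zone R| = 81.125 + 12 − 21.4857 = 71.64.

71.64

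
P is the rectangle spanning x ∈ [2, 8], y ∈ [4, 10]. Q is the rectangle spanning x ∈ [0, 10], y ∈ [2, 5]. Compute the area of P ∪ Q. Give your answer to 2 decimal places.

By inclusion–exclusion:
Individual areas: |P| = 36, |Q| = 30.
|P∩Q|: x∈[2,8], y∈[4,5] → 6·1 = 6.
|P ∪ Q| = 66 − 6 = 60.00.

60.00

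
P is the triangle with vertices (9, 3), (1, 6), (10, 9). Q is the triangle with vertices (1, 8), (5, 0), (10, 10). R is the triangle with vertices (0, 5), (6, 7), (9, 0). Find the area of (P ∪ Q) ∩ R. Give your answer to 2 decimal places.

15.76

The region (P ∪ Q) ∩ R is the polygon with vertices (5.87,1.739), (3.462,3.077), (2.231,5.538), (1.941,5.647), (6,7), (7.468,3.575), (6.895,3.789).
By the shoelace formula its area is 15.76.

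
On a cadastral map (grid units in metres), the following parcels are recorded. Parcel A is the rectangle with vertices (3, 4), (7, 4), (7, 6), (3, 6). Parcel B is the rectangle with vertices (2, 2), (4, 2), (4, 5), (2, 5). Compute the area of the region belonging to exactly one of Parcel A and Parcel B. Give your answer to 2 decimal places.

12.00

|Parcel A∩Parcel B|: x∈[3,4], y∈[4,5] → 1·1 = 1.
|Parcel A △ Parcel B| = |Parcel A| + |Parcel B| − 2·|Parcel A∩Parcel B| = 8 + 6 − 2 = 12.00.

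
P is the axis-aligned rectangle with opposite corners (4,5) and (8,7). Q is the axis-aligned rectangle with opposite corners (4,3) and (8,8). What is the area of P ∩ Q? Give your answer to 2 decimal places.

8.00

|P∩Q|: x∈[4,8], y∈[5,7] → 4·2 = 8.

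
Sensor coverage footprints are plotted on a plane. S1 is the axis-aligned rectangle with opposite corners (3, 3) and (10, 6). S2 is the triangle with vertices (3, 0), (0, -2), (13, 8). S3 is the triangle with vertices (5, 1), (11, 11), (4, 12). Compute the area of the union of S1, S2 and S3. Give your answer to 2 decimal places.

By inclusion–exclusion:
Individual areas: |S1| = 21, |S2| = 2, |S3| = 38.
|S1∩S2| = 0.4865.
|S1∩S3| = 7.2545.
|S2∩S3| = 0.2064.
|S1∩S2∩S3| = 0.
|S1 ∪ S2 ∪ S3| = 61 − 7.9475 + 0 = 53.05.

53.05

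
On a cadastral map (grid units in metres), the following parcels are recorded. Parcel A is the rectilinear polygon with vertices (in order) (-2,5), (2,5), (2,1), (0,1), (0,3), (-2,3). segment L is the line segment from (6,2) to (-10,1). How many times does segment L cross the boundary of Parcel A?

The segment meets the boundary at (0,1.625), (2,1.75).

2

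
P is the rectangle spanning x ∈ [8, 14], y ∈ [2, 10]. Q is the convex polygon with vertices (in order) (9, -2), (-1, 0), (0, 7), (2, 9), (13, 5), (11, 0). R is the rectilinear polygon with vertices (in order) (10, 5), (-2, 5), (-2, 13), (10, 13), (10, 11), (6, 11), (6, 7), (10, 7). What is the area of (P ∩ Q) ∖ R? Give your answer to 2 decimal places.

14.84

|P ∩ Q| = 17.7455.
|(P ∩ Q) ∩ R| = 2.9091.
|(P ∩ Q) ∖ R| = 17.7455 − 2.9091 = 14.84.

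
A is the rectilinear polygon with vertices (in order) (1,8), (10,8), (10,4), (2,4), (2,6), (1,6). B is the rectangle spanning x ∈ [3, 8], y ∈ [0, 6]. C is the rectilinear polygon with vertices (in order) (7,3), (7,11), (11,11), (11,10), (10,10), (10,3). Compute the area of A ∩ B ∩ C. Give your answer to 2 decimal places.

2.00

The intersection is the polygon with vertices (8,6), (8,4), (7,4), (7,6).
By the shoelace formula its area is 2.00.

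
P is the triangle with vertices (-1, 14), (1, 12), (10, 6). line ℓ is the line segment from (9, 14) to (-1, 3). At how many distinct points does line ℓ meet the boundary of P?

2

The segment meets the boundary at (4.849,9.434), (5.02,9.622).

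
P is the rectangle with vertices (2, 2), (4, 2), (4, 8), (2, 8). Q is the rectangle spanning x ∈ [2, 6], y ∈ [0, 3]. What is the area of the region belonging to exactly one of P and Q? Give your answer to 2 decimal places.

20.00

|P∩Q|: x∈[2,4], y∈[2,3] → 2·1 = 2.
|P △ Q| = |P| + |Q| − 2·|P∩Q| = 12 + 12 − 4 = 20.00.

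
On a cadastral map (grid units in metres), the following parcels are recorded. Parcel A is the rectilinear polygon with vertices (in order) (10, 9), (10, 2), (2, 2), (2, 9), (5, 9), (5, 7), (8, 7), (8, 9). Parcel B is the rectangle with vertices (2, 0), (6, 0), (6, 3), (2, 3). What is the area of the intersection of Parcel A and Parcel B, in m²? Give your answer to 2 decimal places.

The intersection is the polygon with vertices (2,2), (2,3), (6,3), (6,2).
By the shoelace formula its area is 4.00.

4.00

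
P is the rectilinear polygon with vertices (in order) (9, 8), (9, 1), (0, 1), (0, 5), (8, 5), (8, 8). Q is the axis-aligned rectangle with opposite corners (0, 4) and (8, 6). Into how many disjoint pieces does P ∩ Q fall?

P ∩ Q is a single connected region.

1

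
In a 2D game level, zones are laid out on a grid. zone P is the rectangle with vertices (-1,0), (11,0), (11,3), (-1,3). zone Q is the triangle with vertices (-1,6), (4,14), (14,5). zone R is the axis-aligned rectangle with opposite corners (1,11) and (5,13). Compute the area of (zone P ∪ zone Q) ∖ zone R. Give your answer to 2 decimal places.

|zone P ∪ zone Q| = 98.5.
|(zone P ∪ zone Q) ∩ zone R| = 4.5.
|(zone P ∪ zone Q) ∖ zone R| = 98.5 − 4.5 = 94.00.

94.00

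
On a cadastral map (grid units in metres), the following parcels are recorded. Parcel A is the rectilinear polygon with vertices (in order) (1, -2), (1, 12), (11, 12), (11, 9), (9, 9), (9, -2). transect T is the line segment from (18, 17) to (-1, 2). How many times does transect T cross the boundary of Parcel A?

2

The segment meets the boundary at (1,3.579), (11,11.474).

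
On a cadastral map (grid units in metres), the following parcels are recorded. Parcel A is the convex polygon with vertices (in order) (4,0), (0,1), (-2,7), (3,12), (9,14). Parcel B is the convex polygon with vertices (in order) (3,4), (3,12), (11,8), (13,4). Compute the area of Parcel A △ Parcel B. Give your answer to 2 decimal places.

|Parcel A| = 80.5, |Parcel B| = 52, |Parcel A∩Parcel B| = 24.9307.
|Parcel A △ Parcel B| = |Parcel A| + |Parcel B| − 2·|Parcel A∩Parcel B| = 80.5 + 52 − 49.8615 = 82.64.

82.64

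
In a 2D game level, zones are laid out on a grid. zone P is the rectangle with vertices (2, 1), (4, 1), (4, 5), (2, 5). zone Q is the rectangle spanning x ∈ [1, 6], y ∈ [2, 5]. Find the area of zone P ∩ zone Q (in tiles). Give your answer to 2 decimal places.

|zone P∩zone Q|: x∈[2,4], y∈[2,5] → 2·3 = 6.

6.00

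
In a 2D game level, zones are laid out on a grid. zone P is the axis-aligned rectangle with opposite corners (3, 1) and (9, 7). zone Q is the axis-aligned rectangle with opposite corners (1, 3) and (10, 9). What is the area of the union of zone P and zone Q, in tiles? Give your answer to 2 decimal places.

66.00

By inclusion–exclusion:
Individual areas: |zone P| = 36, |zone Q| = 54.
|zone P∩zone Q|: x∈[3,9], y∈[3,7] → 6·4 = 24.
|zone P ∪ zone Q| = 90 − 24 = 66.00.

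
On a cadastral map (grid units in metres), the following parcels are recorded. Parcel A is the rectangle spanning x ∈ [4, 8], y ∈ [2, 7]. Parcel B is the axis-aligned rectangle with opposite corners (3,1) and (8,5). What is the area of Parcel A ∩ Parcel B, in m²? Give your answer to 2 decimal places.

12.00

|Parcel A∩Parcel B|: x∈[4,8], y∈[2,5] → 4·3 = 12.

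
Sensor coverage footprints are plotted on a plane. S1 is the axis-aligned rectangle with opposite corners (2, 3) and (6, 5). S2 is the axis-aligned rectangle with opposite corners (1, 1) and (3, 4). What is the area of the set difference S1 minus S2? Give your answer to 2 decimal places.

|S1∩S2|: x∈[2,3], y∈[3,4] → 1·1 = 1.
|S1| = 8.
|S1 ∖ S2| = |S1| − |S1∩S2| = 8 − 1 = 7.00.

7.00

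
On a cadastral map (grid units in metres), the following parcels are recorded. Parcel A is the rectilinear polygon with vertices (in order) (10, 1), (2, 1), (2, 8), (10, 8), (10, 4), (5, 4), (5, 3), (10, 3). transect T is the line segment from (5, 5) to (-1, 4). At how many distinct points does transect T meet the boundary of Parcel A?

1

The segment meets the boundary at (2,4.5).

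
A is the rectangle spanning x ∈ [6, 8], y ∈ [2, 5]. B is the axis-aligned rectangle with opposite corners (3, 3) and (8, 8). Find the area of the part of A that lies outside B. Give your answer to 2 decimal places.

2.00

|A∩B|: x∈[6,8], y∈[3,5] → 2·2 = 4.
|A| = 6.
|A ∖ B| = |A| − |A∩B| = 6 − 4 = 2.00.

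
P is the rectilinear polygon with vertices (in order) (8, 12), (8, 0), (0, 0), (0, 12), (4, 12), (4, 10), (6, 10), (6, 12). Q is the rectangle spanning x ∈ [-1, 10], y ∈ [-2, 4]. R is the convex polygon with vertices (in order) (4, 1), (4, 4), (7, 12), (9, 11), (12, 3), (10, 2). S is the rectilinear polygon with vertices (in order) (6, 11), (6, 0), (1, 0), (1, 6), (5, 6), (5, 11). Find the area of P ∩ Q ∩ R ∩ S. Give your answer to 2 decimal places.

5.67

The intersection is the polygon with vertices (4,1), (4,4), (6,4), (6,1.333).
By the shoelace formula its area is 5.67.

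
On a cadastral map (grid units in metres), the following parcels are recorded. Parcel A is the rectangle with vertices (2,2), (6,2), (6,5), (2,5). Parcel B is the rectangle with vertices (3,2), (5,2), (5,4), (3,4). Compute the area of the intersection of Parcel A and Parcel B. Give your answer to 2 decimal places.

4.00

|Parcel A∩Parcel B|: x∈[3,5], y∈[2,4] → 2·2 = 4.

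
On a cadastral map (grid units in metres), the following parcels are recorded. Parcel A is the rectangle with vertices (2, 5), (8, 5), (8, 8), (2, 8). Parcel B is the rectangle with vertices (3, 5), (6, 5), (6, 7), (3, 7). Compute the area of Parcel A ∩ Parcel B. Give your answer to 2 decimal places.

|Parcel A∩Parcel B|: x∈[3,6], y∈[5,7] → 3·2 = 6.

6.00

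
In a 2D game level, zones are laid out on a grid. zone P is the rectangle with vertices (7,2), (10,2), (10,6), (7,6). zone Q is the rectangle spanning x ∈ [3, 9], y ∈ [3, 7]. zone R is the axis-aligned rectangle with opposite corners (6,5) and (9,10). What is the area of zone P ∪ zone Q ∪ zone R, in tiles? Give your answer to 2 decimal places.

39.00

By inclusion–exclusion:
Individual areas: |zone P| = 12, |zone Q| = 24, |zone R| = 15.
|zone P∩zone Q|: x∈[7,9], y∈[3,6] → 2·3 = 6.
|zone P∩zone R|: x∈[7,9], y∈[5,6] → 2·1 = 2.
|zone Q∩zone R|: x∈[6,9], y∈[5,7] → 3·2 = 6.
|zone P∩zone Q∩zone R| = 2.
|zone P ∪ zone Q ∪ zone R| = 51 − 14 + 2 = 39.00.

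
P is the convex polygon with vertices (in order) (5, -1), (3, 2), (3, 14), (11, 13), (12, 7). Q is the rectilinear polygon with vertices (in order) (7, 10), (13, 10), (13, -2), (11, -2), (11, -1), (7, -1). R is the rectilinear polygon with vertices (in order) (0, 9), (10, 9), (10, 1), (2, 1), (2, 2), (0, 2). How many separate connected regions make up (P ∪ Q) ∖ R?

2

(P ∪ Q) ∖ R splits into 2 disjoint pieces (area 76.75, area 3.0833).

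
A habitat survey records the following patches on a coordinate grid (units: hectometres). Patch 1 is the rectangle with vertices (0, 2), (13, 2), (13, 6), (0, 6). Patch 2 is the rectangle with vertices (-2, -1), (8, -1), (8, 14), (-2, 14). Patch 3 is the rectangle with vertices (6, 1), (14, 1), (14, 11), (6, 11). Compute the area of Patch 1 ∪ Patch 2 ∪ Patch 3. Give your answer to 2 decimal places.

210.00

By inclusion–exclusion:
Individual areas: |Patch 1| = 52, |Patch 2| = 150, |Patch 3| = 80.
|Patch 1∩Patch 2|: x∈[0,8], y∈[2,6] → 8·4 = 32.
|Patch 1∩Patch 3|: x∈[6,13], y∈[2,6] → 7·4 = 28.
|Patch 2∩Patch 3|: x∈[6,8], y∈[1,11] → 2·10 = 20.
|Patch 1∩Patch 2∩Patch 3| = 8.
|Patch 1 ∪ Patch 2 ∪ Patch 3| = 282 − 80 + 8 = 210.00.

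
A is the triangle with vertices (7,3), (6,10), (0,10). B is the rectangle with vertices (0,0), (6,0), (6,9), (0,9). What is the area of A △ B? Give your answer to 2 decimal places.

50.00

|A| = 21, |B| = 54, |A∩B| = 12.5.
|A △ B| = |A| + |B| − 2·|A∩B| = 21 + 54 − 25 = 50.00.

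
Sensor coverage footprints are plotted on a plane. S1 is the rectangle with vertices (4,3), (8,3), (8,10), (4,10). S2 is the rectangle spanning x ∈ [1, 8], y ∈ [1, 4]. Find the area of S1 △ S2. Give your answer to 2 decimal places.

41.00

|S1∩S2|: x∈[4,8], y∈[3,4] → 4·1 = 4.
|S1 △ S2| = |S1| + |S2| − 2·|S1∩S2| = 28 + 21 − 8 = 41.00.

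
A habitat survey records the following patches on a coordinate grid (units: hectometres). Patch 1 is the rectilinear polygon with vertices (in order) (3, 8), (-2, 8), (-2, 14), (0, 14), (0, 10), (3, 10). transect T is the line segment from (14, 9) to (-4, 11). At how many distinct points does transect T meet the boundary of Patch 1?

The segment meets the boundary at (-2,10.778), (0,10.556).

2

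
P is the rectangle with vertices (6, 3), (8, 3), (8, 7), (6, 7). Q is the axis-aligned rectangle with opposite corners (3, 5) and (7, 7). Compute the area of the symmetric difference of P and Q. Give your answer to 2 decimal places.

12.00

|P∩Q|: x∈[6,7], y∈[5,7] → 1·2 = 2.
|P △ Q| = |P| + |Q| − 2·|P∩Q| = 8 + 8 − 4 = 12.00.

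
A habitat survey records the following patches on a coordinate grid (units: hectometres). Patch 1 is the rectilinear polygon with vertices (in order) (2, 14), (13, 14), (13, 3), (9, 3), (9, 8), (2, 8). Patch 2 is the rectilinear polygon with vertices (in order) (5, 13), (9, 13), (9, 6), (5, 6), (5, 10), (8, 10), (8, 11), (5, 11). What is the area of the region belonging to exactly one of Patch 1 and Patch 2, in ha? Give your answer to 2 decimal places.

|Patch 1| = 86, |Patch 2| = 25, |Patch 1∩Patch 2| = 17.
|Patch 1 △ Patch 2| = |Patch 1| + |Patch 2| − 2·|Patch 1∩Patch 2| = 86 + 25 − 34 = 77.00.

77.00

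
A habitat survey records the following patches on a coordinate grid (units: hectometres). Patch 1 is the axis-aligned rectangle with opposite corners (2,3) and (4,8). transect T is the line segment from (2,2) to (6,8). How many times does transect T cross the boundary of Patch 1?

2

The segment meets the boundary at (4,5), (2.667,3).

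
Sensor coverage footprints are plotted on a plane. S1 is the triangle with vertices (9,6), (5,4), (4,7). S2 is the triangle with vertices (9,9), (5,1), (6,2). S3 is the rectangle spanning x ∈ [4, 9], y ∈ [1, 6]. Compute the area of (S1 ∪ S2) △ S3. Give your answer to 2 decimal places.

21.48

|S1 ∪ S2| = 8.7237.
|(S1 ∪ S2) ∩ S3| = 6.1212.
|(S1 ∪ S2) △ S3| = 8.7237 + 25 − 12.2424 = 21.48.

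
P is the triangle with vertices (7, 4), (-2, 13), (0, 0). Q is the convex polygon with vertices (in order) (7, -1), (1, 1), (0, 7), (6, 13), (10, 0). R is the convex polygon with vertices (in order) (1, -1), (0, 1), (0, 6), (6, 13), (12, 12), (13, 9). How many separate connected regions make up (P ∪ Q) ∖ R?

2

(P ∪ Q) ∖ R splits into 2 disjoint pieces (area 18.1944, area 22.7908).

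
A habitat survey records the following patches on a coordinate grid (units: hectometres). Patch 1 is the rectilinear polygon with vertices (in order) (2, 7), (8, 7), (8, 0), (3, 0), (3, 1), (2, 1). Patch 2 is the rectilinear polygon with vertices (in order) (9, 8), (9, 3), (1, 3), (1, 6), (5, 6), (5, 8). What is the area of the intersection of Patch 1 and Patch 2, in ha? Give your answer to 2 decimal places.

The intersection is the polygon with vertices (8,7), (8,3), (2,3), (2,6), (5,6), (5,7).
By the shoelace formula its area is 21.00.

21.00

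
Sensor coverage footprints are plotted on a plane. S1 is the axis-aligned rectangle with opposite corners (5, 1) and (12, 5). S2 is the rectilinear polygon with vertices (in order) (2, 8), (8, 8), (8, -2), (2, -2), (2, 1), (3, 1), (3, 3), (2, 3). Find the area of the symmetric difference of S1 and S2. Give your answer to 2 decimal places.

62.00

|S1| = 28, |S2| = 58, |S1∩S2| = 12.
|S1 △ S2| = |S1| + |S2| − 2·|S1∩S2| = 28 + 58 − 24 = 62.00.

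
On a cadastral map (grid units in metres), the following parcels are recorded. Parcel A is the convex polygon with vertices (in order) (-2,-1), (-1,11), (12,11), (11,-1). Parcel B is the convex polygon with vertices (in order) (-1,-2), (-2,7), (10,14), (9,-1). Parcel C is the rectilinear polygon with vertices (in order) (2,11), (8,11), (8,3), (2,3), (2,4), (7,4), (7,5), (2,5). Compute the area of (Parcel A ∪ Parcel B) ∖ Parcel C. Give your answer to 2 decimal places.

126.75

|Parcel A ∪ Parcel B| = 169.749.
|(Parcel A ∪ Parcel B) ∩ Parcel C| = 43.
|(Parcel A ∪ Parcel B) ∖ Parcel C| = 169.749 − 43 = 126.75.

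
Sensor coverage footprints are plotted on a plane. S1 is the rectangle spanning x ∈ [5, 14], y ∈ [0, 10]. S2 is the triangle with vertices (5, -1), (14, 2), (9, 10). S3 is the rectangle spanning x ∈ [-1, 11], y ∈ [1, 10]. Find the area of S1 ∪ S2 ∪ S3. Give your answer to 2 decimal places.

By inclusion–exclusion:
Individual areas: |S1| = 90, |S2| = 43.5, |S3| = 108.
|S1∩S2| = 42.1818.
|S1∩S3|: x∈[5,11], y∈[1,10] → 6·9 = 54.
|S2∩S3| = 29.5273.
|S1∩S2∩S3| = 29.5273.
|S1 ∪ S2 ∪ S3| = 241.5 − 125.7091 + 29.5273 = 145.32.

145.32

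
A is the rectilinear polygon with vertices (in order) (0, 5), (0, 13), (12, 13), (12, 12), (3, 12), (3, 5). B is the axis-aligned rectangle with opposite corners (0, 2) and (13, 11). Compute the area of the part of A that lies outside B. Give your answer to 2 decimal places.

15.00

|A| = 33, |A∩B| = 18.
|A ∖ B| = |A| − |A∩B| = 33 − 18 = 15.00.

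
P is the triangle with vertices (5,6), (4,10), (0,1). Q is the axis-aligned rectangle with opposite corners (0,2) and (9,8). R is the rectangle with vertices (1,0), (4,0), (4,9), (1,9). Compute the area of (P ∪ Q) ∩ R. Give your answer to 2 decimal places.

The region (P ∪ Q) ∩ R is the polygon with vertices (1,2), (1,8), (3.111,8), (3.556,9), (4,9), (4,2).
By the shoelace formula its area is 18.67.

18.67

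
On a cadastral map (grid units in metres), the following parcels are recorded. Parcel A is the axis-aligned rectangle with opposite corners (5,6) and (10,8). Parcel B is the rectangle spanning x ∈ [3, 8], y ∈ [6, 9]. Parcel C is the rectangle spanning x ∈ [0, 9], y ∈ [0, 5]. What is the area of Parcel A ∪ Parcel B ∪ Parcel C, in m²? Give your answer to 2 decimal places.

By inclusion–exclusion:
Individual areas: |Parcel A| = 10, |Parcel B| = 15, |Parcel C| = 45.
|Parcel A∩Parcel B|: x∈[5,8], y∈[6,8] → 3·2 = 6.
|Parcel A∩Parcel C| = 0 (no overlap).
|Parcel B∩Parcel C| = 0 (no overlap).
|Parcel A∩Parcel B∩Parcel C| = 0.
|Parcel A ∪ Parcel B ∪ Parcel C| = 70 − 6 + 0 = 64.00.

64.00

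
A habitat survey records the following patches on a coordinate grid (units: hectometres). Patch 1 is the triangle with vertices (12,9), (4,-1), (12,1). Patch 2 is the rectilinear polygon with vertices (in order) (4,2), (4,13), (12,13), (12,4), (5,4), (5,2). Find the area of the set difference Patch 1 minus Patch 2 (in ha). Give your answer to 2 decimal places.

|Patch 1| = 32, |Patch 1∩Patch 2| = 10.
|Patch 1 ∖ Patch 2| = |Patch 1| − |Patch 1∩Patch 2| = 32 − 10 = 22.00.

22.00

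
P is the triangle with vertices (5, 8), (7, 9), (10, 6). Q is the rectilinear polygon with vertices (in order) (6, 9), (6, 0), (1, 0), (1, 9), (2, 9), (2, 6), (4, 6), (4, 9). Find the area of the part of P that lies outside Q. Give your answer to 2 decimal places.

4.05

|P| = 4.5, |P∩Q| = 0.45.
|P ∖ Q| = |P| − |P∩Q| = 4.5 − 0.45 = 4.05.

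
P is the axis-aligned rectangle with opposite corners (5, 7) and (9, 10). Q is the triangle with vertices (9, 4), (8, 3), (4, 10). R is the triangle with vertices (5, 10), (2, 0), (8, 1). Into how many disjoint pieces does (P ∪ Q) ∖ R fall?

(P ∪ Q) ∖ R splits into 2 disjoint pieces (area 14.65, area 0.1326).

2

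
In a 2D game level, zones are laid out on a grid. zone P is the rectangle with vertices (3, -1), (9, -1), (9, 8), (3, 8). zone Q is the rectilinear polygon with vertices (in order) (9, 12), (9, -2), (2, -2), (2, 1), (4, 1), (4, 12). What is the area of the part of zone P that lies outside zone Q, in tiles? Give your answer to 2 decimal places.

|zone P| = 54, |zone P∩zone Q| = 47.
|zone P ∖ zone Q| = |zone P| − |zone P∩zone Q| = 54 − 47 = 7.00.

7.00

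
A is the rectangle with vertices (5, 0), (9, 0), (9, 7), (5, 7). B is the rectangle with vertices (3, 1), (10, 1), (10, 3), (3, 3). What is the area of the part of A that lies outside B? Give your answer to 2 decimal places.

20.00

|A∩B|: x∈[5,9], y∈[1,3] → 4·2 = 8.
|A| = 28.
|A ∖ B| = |A| − |A∩B| = 28 − 8 = 20.00.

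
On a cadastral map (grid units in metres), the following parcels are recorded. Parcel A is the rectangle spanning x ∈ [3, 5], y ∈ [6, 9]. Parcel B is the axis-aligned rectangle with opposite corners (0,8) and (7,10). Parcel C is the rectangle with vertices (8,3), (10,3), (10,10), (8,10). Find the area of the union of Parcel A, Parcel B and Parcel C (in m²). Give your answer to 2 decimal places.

By inclusion–exclusion:
Individual areas: |Parcel A| = 6, |Parcel B| = 14, |Parcel C| = 14.
|Parcel A∩Parcel B|: x∈[3,5], y∈[8,9] → 2·1 = 2.
|Parcel A∩Parcel C| = 0 (no overlap).
|Parcel B∩Parcel C| = 0 (no overlap).
|Parcel A∩Parcel B∩Parcel C| = 0.
|Parcel A ∪ Parcel B ∪ Parcel C| = 34 − 2 + 0 = 32.00.

32.00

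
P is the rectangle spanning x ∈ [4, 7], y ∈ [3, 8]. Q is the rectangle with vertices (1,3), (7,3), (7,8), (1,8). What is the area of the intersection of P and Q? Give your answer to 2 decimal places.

|P∩Q|: x∈[4,7], y∈[3,8] → 3·5 = 15.

15.00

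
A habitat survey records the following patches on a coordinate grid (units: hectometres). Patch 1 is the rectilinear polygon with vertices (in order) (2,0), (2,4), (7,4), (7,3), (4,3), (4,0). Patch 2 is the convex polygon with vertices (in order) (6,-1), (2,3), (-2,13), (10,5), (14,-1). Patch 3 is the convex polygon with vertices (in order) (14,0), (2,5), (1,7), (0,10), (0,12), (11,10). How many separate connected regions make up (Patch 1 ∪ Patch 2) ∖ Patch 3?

1

(Patch 1 ∪ Patch 2) ∖ Patch 3 is a single connected region.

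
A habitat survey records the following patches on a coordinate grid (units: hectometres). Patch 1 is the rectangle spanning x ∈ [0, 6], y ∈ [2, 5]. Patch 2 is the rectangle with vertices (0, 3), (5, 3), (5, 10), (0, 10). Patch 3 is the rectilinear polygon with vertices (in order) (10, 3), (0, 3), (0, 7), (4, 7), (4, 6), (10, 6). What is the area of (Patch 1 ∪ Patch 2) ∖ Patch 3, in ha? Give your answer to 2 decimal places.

|Patch 1 ∪ Patch 2| = 43.
|(Patch 1 ∪ Patch 2) ∩ Patch 3| = 21.
|(Patch 1 ∪ Patch 2) ∖ Patch 3| = 43 − 21 = 22.00.

22.00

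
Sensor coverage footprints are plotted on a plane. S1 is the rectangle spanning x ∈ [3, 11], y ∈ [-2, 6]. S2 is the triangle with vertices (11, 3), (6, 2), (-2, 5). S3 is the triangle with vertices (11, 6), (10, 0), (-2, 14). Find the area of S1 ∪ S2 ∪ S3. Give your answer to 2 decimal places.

91.34

By inclusion–exclusion:
Individual areas: |S1| = 64, |S2| = 11.5, |S3| = 43.
|S1∩S2| = 8.7356.
|S1∩S3| = 18.4286.
|S2∩S3| = 2.1744.
|S1∩S2∩S3| = 2.1744.
|S1 ∪ S2 ∪ S3| = 118.5 − 29.3386 + 2.1744 = 91.34.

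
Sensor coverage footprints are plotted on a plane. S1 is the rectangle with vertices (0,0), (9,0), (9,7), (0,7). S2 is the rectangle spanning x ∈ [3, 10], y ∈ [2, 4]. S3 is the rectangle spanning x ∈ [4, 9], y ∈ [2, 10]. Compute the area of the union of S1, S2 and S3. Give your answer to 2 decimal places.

By inclusion–exclusion:
Individual areas: |S1| = 63, |S2| = 14, |S3| = 40.
|S1∩S2|: x∈[3,9], y∈[2,4] → 6·2 = 12.
|S1∩S3|: x∈[4,9], y∈[2,7] → 5·5 = 25.
|S2∩S3|: x∈[4,9], y∈[2,4] → 5·2 = 10.
|S1∩S2∩S3| = 10.
|S1 ∪ S2 ∪ S3| = 117 − 47 + 10 = 80.00.

80.00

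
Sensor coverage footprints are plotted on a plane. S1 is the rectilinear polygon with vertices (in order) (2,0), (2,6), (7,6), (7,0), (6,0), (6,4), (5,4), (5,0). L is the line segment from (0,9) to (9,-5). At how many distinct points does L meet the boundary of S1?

2

The segment meets the boundary at (5,1.222), (2,5.889).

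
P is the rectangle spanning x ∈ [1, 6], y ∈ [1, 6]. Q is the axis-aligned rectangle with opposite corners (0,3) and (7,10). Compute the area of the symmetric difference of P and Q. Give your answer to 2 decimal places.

44.00

|P∩Q|: x∈[1,6], y∈[3,6] → 5·3 = 15.
|P △ Q| = |P| + |Q| − 2·|P∩Q| = 25 + 49 − 30 = 44.00.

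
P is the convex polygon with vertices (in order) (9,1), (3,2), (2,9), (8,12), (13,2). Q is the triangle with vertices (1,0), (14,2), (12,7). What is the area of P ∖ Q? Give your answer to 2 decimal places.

|P| = 77.5, |P∩Q| = 23.4897.
|P ∖ Q| = |P| − |P∩Q| = 77.5 − 23.4897 = 54.01.

54.01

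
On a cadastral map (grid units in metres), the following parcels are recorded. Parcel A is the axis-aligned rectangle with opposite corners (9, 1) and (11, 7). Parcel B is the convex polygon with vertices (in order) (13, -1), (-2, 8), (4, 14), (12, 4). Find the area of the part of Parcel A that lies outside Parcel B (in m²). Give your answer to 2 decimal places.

1.36

|Parcel A| = 12, |Parcel A∩Parcel B| = 10.6417.
|Parcel A ∖ Parcel B| = |Parcel A| − |Parcel A∩Parcel B| = 12 − 10.6417 = 1.36.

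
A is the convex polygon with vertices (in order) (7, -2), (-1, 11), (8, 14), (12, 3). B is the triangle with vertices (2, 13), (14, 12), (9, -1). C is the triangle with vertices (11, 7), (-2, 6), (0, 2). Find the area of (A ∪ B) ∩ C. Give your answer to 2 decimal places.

12.82

The region (A ∪ B) ∩ C is the polygon with vertices (1.893,6.299), (11,7), (3.546,3.612).
By the shoelace formula its area is 12.82.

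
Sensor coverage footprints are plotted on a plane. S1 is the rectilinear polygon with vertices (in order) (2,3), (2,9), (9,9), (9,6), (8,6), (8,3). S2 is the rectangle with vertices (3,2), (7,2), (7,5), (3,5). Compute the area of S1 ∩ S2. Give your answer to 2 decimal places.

8.00

The intersection is the polygon with vertices (3,3), (3,5), (7,5), (7,3).
By the shoelace formula its area is 8.00.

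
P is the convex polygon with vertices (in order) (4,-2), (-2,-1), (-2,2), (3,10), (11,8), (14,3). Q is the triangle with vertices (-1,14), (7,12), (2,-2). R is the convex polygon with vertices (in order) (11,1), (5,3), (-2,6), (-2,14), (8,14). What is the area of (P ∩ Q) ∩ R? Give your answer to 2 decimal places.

The region (P ∩ Q) ∩ R is the polygon with vertices (0.5,6), (3,10), (6.016,9.246), (3.947,3.451), (0.718,4.835).
By the shoelace formula its area is 21.33.

21.33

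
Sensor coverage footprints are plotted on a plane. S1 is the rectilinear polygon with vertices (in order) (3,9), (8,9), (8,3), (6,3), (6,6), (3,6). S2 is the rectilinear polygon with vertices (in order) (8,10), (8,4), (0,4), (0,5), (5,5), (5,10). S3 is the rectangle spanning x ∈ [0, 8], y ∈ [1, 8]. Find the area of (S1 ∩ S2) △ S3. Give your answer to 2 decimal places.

49.00

|S1 ∩ S2| = 13.
|(S1 ∩ S2) ∩ S3| = 10.
|(S1 ∩ S2) △ S3| = 13 + 56 − 20 = 49.00.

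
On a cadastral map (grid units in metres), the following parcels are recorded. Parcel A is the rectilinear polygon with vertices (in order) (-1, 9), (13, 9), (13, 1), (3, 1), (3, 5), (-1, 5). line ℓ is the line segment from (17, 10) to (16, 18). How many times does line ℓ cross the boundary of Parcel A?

0

The segment lies entirely outside Parcel A and never meets its boundary.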